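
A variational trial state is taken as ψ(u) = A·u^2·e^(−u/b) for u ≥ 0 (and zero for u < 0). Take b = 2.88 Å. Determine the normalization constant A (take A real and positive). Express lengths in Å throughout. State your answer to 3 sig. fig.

A ≈ 0.0820 Å^(-5/2)

We need A² ∫|f|² du = 1, taking the integral from 0 to ∞.
With ∫₀^∞ u^4 e^(−αu) du = 4!/α^5, the integral (without the A² prefactor) comes out to 3·b^5/4.
Hence A² = 1/[3·b^5/4].
Substituting b = 2.88 gives A² = 0.006729, so A = 0.08203.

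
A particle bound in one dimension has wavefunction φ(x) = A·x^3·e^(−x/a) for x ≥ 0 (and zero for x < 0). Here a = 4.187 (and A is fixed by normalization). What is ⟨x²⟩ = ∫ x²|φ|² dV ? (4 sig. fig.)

By definition ⟨x²⟩ = ∫ x^2 |φ(x)|² dx.
The ratio of the moment integral to the normalization integral gives ⟨x²⟩ = 14·a^2.
Putting a = 4.187 gives 245.43.

⟨x^2⟩ ≈ 245.4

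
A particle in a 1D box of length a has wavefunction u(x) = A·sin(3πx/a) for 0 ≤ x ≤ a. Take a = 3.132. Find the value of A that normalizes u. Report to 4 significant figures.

A ≈ 0.7991

We need A² ∫|f|² dx = 1, taking the integral from 0 to a.
Using sin²θ = (1 − cos 2θ)/2, the integral (without the A² prefactor) comes out to a/2.
Substituting a = 3.132 gives A² = 0.63857, so A = 0.79911.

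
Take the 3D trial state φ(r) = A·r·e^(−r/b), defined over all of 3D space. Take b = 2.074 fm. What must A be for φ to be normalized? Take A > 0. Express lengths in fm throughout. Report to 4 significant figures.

A ≈ 0.05258 fm^(-5/2)

Normalization requires ∫|φ|² 4πr² dr = 1, integrated from 0 to ∞.
(Spherical symmetry: dV = 4πr² dr.)
Using ∫₀^∞ rⁿ e^(−αr) dr = n!/αⁿ⁺¹, with φ = A·r·e^(−r/b), the integral evaluates to A²·[3·π·b^5].
So A² = (3·π·b^5)^(−1).
With b = 2.074: A² = 0.0027649 and A = 0.052583.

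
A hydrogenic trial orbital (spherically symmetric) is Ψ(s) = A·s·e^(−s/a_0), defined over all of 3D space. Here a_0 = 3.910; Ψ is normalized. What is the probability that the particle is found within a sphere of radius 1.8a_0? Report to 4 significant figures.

Integrate the radial probability density 4πs²|Ψ|² over s ≤ 1.8a_0.
Normalization gives A² = 1/(3·π·a_0^5).
In terms of u = s/a_0 (A², 4π and the length scale all cancel between numerator and denominator), P = [∫_{0}^{1.8} u^4·e^(-2·u) du] / [∫_{0}^{∞} u^4·e^(-2·u) du].
Using ∫ u^4·e^(-2·u) du = -(u^4/2 + u^3 + 3·u^2/2 + 3·u/2 + 3/4)·e^(-2·u), the numerator is ≈ 0.220171 and the denominator is 3/4.
This evaluates to P = 0.29356.

P ≈ 0.2936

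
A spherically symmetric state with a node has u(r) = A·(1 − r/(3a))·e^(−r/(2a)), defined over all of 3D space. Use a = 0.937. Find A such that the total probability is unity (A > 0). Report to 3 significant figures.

Normalization requires ∫|u|² 4πr² dr = 1, integrated from 0 to ∞.
With u = A·(1 − r/(3a))·e^(−r/(2a)), the integral evaluates to A²·[8·π·a^3/3].
So A² = (8·π·a^3/3)^(−1).
With a = 0.937: A² = 0.1451 and A = 0.3809.

A ≈ 0.381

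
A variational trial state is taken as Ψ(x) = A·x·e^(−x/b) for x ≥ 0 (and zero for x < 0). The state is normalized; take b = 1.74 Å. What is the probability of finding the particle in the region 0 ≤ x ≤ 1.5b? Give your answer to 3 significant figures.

P ≈ 0.577

P = ∫_{0}^{1.5b} |Ψ(x)|² dx.
With A² fixed by ∫|Ψ|² = 1, i.e. A² = (b^3/4)^(−1), substitute and integrate.
Let u = x/b; then A² and the length scale cancel, so P = ∫_{0}^{1.5} u^2·e^(-2·u) du ÷ ∫_{0}^{∞} u^2·e^(-2·u) du.
With ∫ u^2·e^(-2·u) du = -(2·u^2 + 2·u + 1)·e^(-2·u)/4 + C, the region integral is 1/4 - 17·e^(-3)/8 and the full one is 1/4.
Evaluating gives P = 0.5768.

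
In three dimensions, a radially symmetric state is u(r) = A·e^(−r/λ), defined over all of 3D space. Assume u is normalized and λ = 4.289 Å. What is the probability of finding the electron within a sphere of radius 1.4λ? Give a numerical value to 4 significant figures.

P ≈ 0.5305

Integrate the radial probability density 4πr²|u|² over r ≤ 1.4λ.
Normalization gives A² = 1/(π·λ^3).
In terms of t = r/λ (A², 4π and the length scale all cancel between numerator and denominator), P = [∫_{0}^{1.4} t^2·e^(-2·t) dt] / [∫_{0}^{∞} t^2·e^(-2·t) dt].
An antiderivative of t^2·e^(-2·t) is -(2·t^2 + 2·t + 1)·e^(-2·t)/4; evaluating from 0 to 1.4 gives 1/4 - 193·e^(-14/5)/100, while the full integral is 1/4.
This evaluates to P = 0.53055.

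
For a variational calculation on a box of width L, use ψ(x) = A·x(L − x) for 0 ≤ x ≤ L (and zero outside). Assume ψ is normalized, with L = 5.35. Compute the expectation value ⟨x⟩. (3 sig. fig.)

⟨x⟩ ≈ 2.68

By definition ⟨x⟩ = ∫ x |ψ(x)|² dx.
Expanding the polynomial and integrating term by term, the ratio of the moment integral to the normalization integral gives ⟨x⟩ = L/2.
Putting L = 5.35 gives 2.675.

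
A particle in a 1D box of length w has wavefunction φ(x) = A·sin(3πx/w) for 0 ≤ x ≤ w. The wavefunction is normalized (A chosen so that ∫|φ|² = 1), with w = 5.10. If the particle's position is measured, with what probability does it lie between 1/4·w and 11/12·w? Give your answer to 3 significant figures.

The probability is P = ∫ |φ|² dx over [1/4·w, 11/12·w].
Since A² = 1/(w/2), this is the region integral divided by the full normalization integral.
Let u = x/w; then A² and the length scale cancel, so P = ∫_{1/4}^{11/12} sin(3·π·u)^2 du ÷ ∫_{0}^{1} sin(3·π·u)^2 du.
Using ∫ sin(3·π·u)^2 du = u/2 - sin(6·π·u)/(12·π), the numerator is 1/3 and the denominator is 1/2.
The result is P = 2/3.

P ≈ 0.667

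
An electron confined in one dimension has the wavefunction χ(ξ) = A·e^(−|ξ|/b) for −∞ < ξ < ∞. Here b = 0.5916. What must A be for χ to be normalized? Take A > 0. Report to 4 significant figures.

Normalization requires ∫|χ|² dξ = 1, integrated from −∞ to ∞.
Recall ∫₀^∞ ξ^m e^(−ξ/β) dξ = m!·β^(m+1), the integral (without the A² prefactor) comes out to b.
Hence A² = 1/[b].
Plugging in b = 0.5916 yields A = 1.3001.

A ≈ 1.300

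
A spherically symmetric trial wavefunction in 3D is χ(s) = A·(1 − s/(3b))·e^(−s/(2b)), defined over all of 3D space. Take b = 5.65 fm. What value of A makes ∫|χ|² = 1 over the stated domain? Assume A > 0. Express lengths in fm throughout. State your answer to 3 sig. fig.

We need A² ∫|f|² 4πs² ds = 1, taking the integral from 0 to ∞.
(Spherical symmetry: dV = 4πs² ds.)
With χ = A·(1 − s/(3b))·e^(−s/(2b)), the integral evaluates to A²·[8·π·b^3/3].
Hence A² = 1/[8·π·b^3/3].
Plugging in b = 5.65 yields A = 0.02573.

A ≈ 0.0257 fm^(-3/2)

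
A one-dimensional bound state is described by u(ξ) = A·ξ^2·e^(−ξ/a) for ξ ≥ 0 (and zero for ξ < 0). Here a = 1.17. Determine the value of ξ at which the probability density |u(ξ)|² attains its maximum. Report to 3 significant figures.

ξ ≈ 2.34

Set d/dξ [|u(ξ)|²] = 0 and solve for ξ > 0.
This gives ξ = 2·a.
With a = 1.17, the most probable position is 2.340.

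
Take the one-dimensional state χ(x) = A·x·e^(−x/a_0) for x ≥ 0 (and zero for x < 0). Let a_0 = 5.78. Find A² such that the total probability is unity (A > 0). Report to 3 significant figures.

Normalization requires ∫|χ|² dx = 1, integrated from 0 to ∞.
∫|χ|² dx = A²·(a_0^3/4).
Hence A² = 1/[a_0^3/4].
Substituting a_0 = 5.78 gives A² = 0.02071, so A = 0.1439.

A^2 ≈ 0.0207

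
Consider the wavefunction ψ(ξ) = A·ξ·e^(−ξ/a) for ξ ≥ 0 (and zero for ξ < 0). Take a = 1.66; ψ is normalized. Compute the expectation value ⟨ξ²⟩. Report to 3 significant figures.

⟨ξ^2⟩ ≈ 8.27

By definition ⟨ξ²⟩ = ∫ ξ^2 |ψ(ξ)|² dξ.
With ∫₀^∞ ξ^4 e^(−αξ) dξ = 4!/α^5, since the A² factors cancel between numerator and denominator, ⟨ξ²⟩ = 3·a^2.
With a = 1.66, ⟨ξ^2⟩ = 8.267.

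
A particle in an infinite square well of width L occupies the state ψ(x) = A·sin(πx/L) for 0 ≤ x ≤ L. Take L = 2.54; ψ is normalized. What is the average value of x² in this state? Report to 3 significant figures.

⟨x^2⟩ ≈ 1.82

The expectation value is the |ψ|²-weighted average of x^2: ∫ x^2|ψ|² dx.
Using sin²θ = (1 − cos 2θ)/2, the ratio of the moment integral to the normalization integral gives ⟨x²⟩ = -L^2/(2·π^2) + L^2/3.
With L = 2.54, ⟨x^2⟩ = 1.824.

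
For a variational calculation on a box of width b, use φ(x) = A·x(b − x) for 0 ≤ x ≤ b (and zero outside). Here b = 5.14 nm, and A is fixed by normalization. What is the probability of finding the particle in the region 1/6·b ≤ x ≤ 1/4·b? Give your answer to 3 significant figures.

P ≈ 0.0680

P = ∫_{1/6·b}^{1/4·b} |φ(x)|² dx.
With A² fixed by ∫|φ|² = 1, i.e. A² = (b^5/30)^(−1), substitute and integrate.
Let u = x/b; then A² and the length scale cancel, so P = ∫_{1/6}^{1/4} u^2·(1 - u)^2 du ÷ ∫_{0}^{1} u^2·(1 - u)^2 du.
Using ∫ u^2·(1 - u)^2 du = u^3·(6·u^2 - 15·u + 10)/30, the numerator is ≈ 0.0022674 and the denominator is 1/30.
Evaluating gives P = 0.06802.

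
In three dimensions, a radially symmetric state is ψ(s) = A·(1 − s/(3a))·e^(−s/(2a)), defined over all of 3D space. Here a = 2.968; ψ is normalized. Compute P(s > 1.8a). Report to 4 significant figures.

Integrate the radial probability density 4πs²|ψ|² over s > 1.8a.
The full normalization integral is A²·[8·π·a^3/3] = 1, fixing A².
Substituting u = s/a, A², 4π and the length scale all cancel in the ratio: P = ∫_{1.8}^{∞} u^2·(1 - u/3)^2·e^(-u) du / ∫_{0}^{∞} u^2·(1 - u/3)^2·e^(-u) du.
An antiderivative of u^2·(1 - u/3)^2·e^(-u) is (-u^4 + 2·u^3 - 3·u^2 - 6·u - 6)·e^(-u)/9; evaluating from 1.8 to ∞ gives 5282·e^(-9/5)/1875, while the full integral is 2/3.
The region integral divided by the full integral gives P = 0.69849.

P ≈ 0.6985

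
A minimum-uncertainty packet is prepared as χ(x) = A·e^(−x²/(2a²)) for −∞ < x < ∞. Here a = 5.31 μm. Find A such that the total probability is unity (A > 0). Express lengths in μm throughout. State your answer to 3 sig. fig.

A ≈ 0.326 μm^(-1/2)

We need A² ∫|f|² dx = 1, taking the integral from −∞ to ∞.
Differentiating ∫e^(−αx²) dx = √(π/α) under α to get the higher moments, with χ = A·e^(−x²/(2a²)), the integral evaluates to A²·[√(π)·a].
Setting this equal to 1 gives A² = 1/(√(π)·a).
Substituting a = 5.31 gives A² = 0.1063, so A = 0.3260.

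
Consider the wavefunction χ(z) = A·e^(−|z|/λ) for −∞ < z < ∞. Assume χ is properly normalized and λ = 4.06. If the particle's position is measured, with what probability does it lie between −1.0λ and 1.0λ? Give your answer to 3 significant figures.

P = ∫_{−1.0λ}^{1.0λ} |χ(z)|² dz.
Since A² = 1/(λ), this is the region integral divided by the full normalization integral.
Both integrals are even about z = 0, so only the z ≥ 0 halves are needed (the factors of 2 cancel). Let u = z/λ; then A² and the length scale cancel, so P = ∫_{0}^{1.0} e^(-2·u) du ÷ ∫_{0}^{∞} e^(-2·u) du.
Using ∫ e^(-2·u) du = -e^(-2·u)/2, the numerator is 1/2 - e^(-2)/2 and the denominator is 1/2.
The result is P = 0.8647.

P ≈ 0.865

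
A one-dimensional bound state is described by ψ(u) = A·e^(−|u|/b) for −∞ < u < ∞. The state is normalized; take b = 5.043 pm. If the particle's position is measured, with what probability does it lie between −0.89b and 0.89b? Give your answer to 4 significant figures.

|ψ|² is the probability density, so P = ∫_{−0.89b}^{0.89b} |ψ|² du.
With A² fixed by ∫|ψ|² = 1, i.e. A² = (b)^(−1), substitute and integrate.
By symmetry take twice the u ≥ 0 contribution in numerator and denominator; the 2's cancel. Substituting t = u/b, A² and the length scale cancel in the ratio: P = ∫_{0}^{0.89} e^(-2·t) dt / ∫_{0}^{∞} e^(-2·t) dt.
Using ∫ e^(-2·t) dt = -e^(-2·t)/2, the numerator is 1/2 - e^(-89/50)/2 and the denominator is 1/2.
Taking the ratio, P = 0.83136.

P ≈ 0.8314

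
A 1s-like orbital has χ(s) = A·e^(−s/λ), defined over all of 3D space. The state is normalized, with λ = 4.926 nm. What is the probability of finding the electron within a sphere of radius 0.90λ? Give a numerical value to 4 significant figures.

P ≈ 0.2694

With dV = 4πs²ds, the probability is ∫|χ|² dV over s ≤ 0.90λ.
Normalization gives A² = 1/(π·λ^3).
Substituting u = s/λ, A², 4π and the length scale all cancel in the ratio: P = ∫_{0}^{0.90} u^2·e^(-2·u) du / ∫_{0}^{∞} u^2·e^(-2·u) du.
Using ∫ u^2·e^(-2·u) du = -(2·u^2 + 2·u + 1)·e^(-2·u)/4, the numerator is 1/4 - 221·e^(-9/5)/200 and the denominator is 1/4.
The region integral divided by the full integral gives P = 0.26938.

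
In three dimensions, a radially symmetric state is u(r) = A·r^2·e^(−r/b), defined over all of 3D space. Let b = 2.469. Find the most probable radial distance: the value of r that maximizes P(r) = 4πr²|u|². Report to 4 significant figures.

r ≈ 7.407

Set d/dr [P(r) = 4πr²|u|²] = 0 and solve for r > 0.
This gives r = 3·b.
With b = 2.469, the most probable radial distance is 7.4070.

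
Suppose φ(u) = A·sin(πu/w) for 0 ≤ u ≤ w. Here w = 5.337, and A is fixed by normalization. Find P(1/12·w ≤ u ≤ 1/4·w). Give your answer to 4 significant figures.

|φ|² is the probability density, so P = ∫_{1/12·w}^{1/4·w} |φ|² du.
Since A² = 1/(w/2), this is the region integral divided by the full normalization integral.
Substituting t = u/w, A² and the length scale cancel in the ratio: P = ∫_{1/12}^{1/4} sin(π·t)^2 dt / ∫_{0}^{1} sin(π·t)^2 dt.
Using ∫ sin(π·t)^2 dt = t/2 - sin(2·π·t)/(4·π), the numerator is 1/12 - 1/(8·π) and the denominator is 1/2.
Taking the ratio, P = (-3 + 2·π)/(12·π).

P ≈ 0.08709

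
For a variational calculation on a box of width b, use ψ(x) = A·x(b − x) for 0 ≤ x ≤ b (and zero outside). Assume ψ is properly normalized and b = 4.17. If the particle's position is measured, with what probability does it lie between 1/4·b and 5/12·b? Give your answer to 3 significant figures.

P ≈ 0.243

P = ∫_{1/4·b}^{5/12·b} |ψ(x)|² dx.
The normalization integral ∫|ψ|²dx over the whole domain equals b^5/30·A², and A² cancels in the ratio.
In terms of u = x/b (A² and the length scale cancel between numerator and denominator), P = [∫_{1/4}^{5/12} u^2·(1 - u)^2 du] / [∫_{0}^{1} u^2·(1 - u)^2 du].
An antiderivative of u^2·(1 - u)^2 is u^3·(6·u^2 - 15·u + 10)/30; evaluating from 1/4 to 5/12 gives ≈ 0.0081035, while the full integral is 1/30.
Taking the ratio, P = 0.2431.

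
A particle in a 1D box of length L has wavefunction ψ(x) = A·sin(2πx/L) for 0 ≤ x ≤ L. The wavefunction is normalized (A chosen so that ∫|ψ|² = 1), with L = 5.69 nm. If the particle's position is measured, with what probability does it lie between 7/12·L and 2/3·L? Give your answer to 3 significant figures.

P = ∫_{7/12·L}^{2/3·L} |ψ(x)|² dx.
The normalization integral ∫|ψ|²dx over the whole domain equals L/2·A², and A² cancels in the ratio.
Let u = x/L; then A² and the length scale cancel, so P = ∫_{7/12}^{2/3} sin(2·π·u)^2 du ÷ ∫_{0}^{1} sin(2·π·u)^2 du.
An antiderivative of sin(2·π·u)^2 is u/2 - sin(4·π·u)/(8·π); evaluating from 7/12 to 2/3 gives 1/24, while the full integral is 1/2.
Evaluating gives P = 1/12.

P ≈ 0.0833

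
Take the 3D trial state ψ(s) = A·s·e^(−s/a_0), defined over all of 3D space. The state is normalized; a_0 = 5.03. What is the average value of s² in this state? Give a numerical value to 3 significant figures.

The expectation value is the |ψ|²-weighted average of s^2: ∫ s^2|ψ|² 4πs² ds.
Evaluating both integrals, ⟨s²⟩ = 15·a_0^2/2.
Putting a_0 = 5.03 gives 189.8.

⟨s^2⟩ ≈ 190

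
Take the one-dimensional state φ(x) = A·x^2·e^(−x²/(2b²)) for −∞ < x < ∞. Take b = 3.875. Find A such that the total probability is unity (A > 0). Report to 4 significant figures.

A ≈ 0.02934

We need A² ∫|f|² dx = 1, taking the integral from −∞ to ∞.
Using the Gaussian integral ∫_{−∞}^{∞} e^(−αx²) dx = √(π/α), carrying out the integral gives A² · 3·√(π)·b^5/4.
Setting this equal to 1 gives A² = 1/(3·√(π)·b^5/4).
Plugging in b = 3.875 yields A = 0.029343.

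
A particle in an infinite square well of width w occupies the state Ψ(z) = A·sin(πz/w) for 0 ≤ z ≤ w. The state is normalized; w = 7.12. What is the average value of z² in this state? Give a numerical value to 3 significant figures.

⟨z^2⟩ ≈ 14.3

By definition ⟨z²⟩ = ∫ z^2 |Ψ(z)|² dz.
With ∫₀^w sin²(nπz/w) dz = w/2, since the A² factors cancel between numerator and denominator, ⟨z²⟩ = -w^2/(2·π^2) + w^2/3.
Putting w = 7.12 gives 14.33.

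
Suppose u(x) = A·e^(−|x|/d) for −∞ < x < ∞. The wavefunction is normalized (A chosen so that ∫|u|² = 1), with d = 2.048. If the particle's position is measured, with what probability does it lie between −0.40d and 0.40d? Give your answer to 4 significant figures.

The probability is P = ∫ |u|² dx over [−0.40d, 0.40d].
The normalization integral ∫|u|²dx over the whole domain equals d·A², and A² cancels in the ratio.
Both integrals are even about x = 0, so only the x ≥ 0 halves are needed (the factors of 2 cancel). In terms of t = x/d (A² and the length scale cancel between numerator and denominator), P = [∫_{0}^{0.40} e^(-2·t) dt] / [∫_{0}^{∞} e^(-2·t) dt].
Using ∫ e^(-2·t) dt = -e^(-2·t)/2, the numerator is 1/2 - e^(-4/5)/2 and the denominator is 1/2.
Evaluating gives P = 0.55067.

P ≈ 0.5507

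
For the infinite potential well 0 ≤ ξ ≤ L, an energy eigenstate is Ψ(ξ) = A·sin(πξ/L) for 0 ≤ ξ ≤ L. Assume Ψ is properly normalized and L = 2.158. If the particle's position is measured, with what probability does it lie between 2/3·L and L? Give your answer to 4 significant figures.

P ≈ 0.1955

P = ∫_{2/3·L}^{L} |Ψ(ξ)|² dξ.
Since A² = 1/(L/2), this is the region integral divided by the full normalization integral.
Substituting u = ξ/L, A² and the length scale cancel in the ratio: P = ∫_{2/3}^{1} sin(π·u)^2 du / ∫_{0}^{1} sin(π·u)^2 du.
With ∫ sin(π·u)^2 du = u/2 - sin(2·π·u)/(4·π) + C, the region integral is -√(3)/(8·π) + 1/6 and the full one is 1/2.
Taking the ratio, P = (-√(3)/4 + π/3)/π.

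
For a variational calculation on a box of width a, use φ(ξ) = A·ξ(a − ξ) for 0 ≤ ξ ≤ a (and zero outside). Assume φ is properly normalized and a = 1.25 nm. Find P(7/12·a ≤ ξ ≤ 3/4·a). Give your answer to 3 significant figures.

The probability is P = ∫ |φ|² dξ over [7/12·a, 3/4·a].
With A² fixed by ∫|φ|² = 1, i.e. A² = (a^5/30)^(−1), substitute and integrate.
Let u = ξ/a; then A² and the length scale cancel, so P = ∫_{7/12}^{3/4} u^2·(1 - u)^2 du ÷ ∫_{0}^{1} u^2·(1 - u)^2 du.
With ∫ u^2·(1 - u)^2 du = u^3·(6·u^2 - 15·u + 10)/30 + C, the region integral is ≈ 0.0081035 and the full one is 1/30.
This works out to P = 0.2431.

P ≈ 0.243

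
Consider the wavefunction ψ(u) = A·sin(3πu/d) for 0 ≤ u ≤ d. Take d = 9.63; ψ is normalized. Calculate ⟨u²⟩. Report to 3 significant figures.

⟨u^2⟩ ≈ 30.4

The expectation value is the |ψ|²-weighted average of u^2: ∫ u^2|ψ|² du.
The ratio of the moment integral to the normalization integral gives ⟨u²⟩ = -d^2/(18·π^2) + d^2/3.
With d = 9.63, ⟨u^2⟩ = 30.39.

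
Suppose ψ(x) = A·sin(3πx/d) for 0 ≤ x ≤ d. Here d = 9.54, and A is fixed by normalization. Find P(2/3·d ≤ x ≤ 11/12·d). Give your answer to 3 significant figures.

P = ∫_{2/3·d}^{11/12·d} |ψ(x)|² dx.
Since A² = 1/(d/2), this is the region integral divided by the full normalization integral.
Let u = x/d; then A² and the length scale cancel, so P = ∫_{2/3}^{11/12} sin(3·π·u)^2 du ÷ ∫_{0}^{1} sin(3·π·u)^2 du.
With ∫ sin(3·π·u)^2 du = u/2 - sin(6·π·u)/(12·π) + C, the region integral is 1/(12·π) + 1/8 and the full one is 1/2.
The result is P = (2 + 3·π)/(12·π).

P ≈ 0.303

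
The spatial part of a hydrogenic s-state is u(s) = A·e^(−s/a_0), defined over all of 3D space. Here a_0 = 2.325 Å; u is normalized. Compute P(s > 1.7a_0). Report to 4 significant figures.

With dV = 4πs²ds, the probability is ∫|u|² dV over s > 1.7a_0.
The full normalization integral is A²·[π·a_0^3] = 1, fixing A².
In terms of t = s/a_0 (A², 4π and the length scale all cancel between numerator and denominator), P = [∫_{1.7}^{∞} t^2·e^(-2·t) dt] / [∫_{0}^{∞} t^2·e^(-2·t) dt].
Using ∫ t^2·e^(-2·t) dt = -(2·t^2 + 2·t + 1)·e^(-2·t)/4, the numerator is 509·e^(-17/5)/200 and the denominator is 1/4.
The region integral divided by the full integral gives P = 0.33974.

P ≈ 0.3397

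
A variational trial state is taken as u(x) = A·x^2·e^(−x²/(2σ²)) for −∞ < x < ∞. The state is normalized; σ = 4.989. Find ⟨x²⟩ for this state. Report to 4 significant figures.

⟨x^2⟩ ≈ 62.23

The expectation value is the |u|²-weighted average of x^2: ∫ x^2|u|² dx.
The ratio of the moment integral to the normalization integral gives ⟨x²⟩ = 5·σ^2/2.
Putting σ = 4.989 gives 62.225.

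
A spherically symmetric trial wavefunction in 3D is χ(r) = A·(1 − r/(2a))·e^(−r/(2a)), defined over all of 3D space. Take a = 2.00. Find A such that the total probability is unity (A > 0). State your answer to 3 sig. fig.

A ≈ 0.0705

Require ∫ |χ|² 4πr² dr = 1 over the whole domain.
Using ∫₀^∞ rⁿ e^(−αr) dr = n!/αⁿ⁺¹, carrying out the integral gives A² · 8·π·a^3.
So A² = (8·π·a^3)^(−1).
Substituting a = 2.00 gives A² = 0.004974, so A = 0.07052.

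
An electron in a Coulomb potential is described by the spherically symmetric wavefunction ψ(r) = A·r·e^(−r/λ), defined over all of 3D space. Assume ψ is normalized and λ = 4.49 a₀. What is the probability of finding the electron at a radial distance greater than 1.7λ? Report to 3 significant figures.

P ≈ 0.744

With dV = 4πr²dr, the probability is ∫|ψ|² dV over r > 1.7λ.
A² is fixed by ∫₀^∞ 4πr²|ψ|² dr = 1, i.e. A² = (3·π·λ^5)^(−1).
Substituting u = r/λ, A², 4π and the length scale all cancel in the ratio: P = ∫_{1.7}^{∞} u^4·e^(-2·u) du / ∫_{0}^{∞} u^4·e^(-2·u) du.
Using ∫ u^4·e^(-2·u) du = -(u^4/2 + u^3 + 3·u^2/2 + 3·u/2 + 3/4)·e^(-2·u), the numerator is ≈ 0.55814 and the denominator is 3/4.
Taking the ratio yields P = 0.7442.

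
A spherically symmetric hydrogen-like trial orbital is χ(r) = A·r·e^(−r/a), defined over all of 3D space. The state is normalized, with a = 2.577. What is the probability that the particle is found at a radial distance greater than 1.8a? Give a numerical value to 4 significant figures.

P ≈ 0.7064

With dV = 4πr²dr, the probability is ∫|χ|² dV over r > 1.8a.
The full normalization integral is A²·[3·π·a^5] = 1, fixing A².
Substituting u = r/a, A², 4π and the length scale all cancel in the ratio: P = ∫_{1.8}^{∞} u^4·e^(-2·u) du / ∫_{0}^{∞} u^4·e^(-2·u) du.
Using ∫ u^4·e^(-2·u) du = -(u^4/2 + u^3 + 3·u^2/2 + 3·u/2 + 3/4)·e^(-2·u), the numerator is ≈ 0.529829 and the denominator is 3/4.
This evaluates to P = 0.70644.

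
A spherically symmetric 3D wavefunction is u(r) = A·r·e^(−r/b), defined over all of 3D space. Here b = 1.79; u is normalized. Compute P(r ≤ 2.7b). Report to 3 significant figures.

Integrate the radial probability density 4πr²|u|² over r ≤ 2.7b.
A² is fixed by ∫₀^∞ 4πr²|u|² dr = 1, i.e. A² = (3·π·b^5)^(−1).
In terms of t = r/b (A², 4π and the length scale all cancel between numerator and denominator), P = [∫_{0}^{2.7} t^4·e^(-2·t) dt] / [∫_{0}^{∞} t^4·e^(-2·t) dt].
With ∫ t^4·e^(-2·t) dt = -(t^4/2 + t^3 + 3·t^2/2 + 3·t/2 + 3/4)·e^(-2·t) + C, the region integral is ≈ 0.47002 and the full one is 3/4.
Taking the ratio yields P = 0.6267.

P ≈ 0.627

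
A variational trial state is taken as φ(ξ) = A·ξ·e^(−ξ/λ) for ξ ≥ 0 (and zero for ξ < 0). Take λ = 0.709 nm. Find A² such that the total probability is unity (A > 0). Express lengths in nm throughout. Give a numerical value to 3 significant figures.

Require ∫ |φ|² dξ = 1 over the whole domain.
Using ∫₀^∞ ξⁿ e^(−αξ) dξ = n!/αⁿ⁺¹, with φ = A·ξ·e^(−ξ/λ), the integral evaluates to A²·[λ^3/4].
Substituting λ = 0.709 gives A² = 11.22, so A = 3.350.

A^2 ≈ 11.2 nm^(-3)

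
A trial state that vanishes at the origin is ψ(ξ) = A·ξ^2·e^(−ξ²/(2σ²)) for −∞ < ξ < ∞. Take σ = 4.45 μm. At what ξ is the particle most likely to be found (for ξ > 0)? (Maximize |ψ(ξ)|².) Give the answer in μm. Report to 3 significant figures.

The maximum of |ψ(ξ)|² occurs where its derivative vanishes.
This gives ξ = √(2)·σ.
With σ = 4.45, the value of ξ > 0 at which the probability density is greatest is 6.293 μm.

ξ ≈ 6.29 μm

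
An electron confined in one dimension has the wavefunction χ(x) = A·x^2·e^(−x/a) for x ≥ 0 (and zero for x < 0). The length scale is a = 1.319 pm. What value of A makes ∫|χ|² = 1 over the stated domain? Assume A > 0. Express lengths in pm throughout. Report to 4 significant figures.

A ≈ 0.5779 pm^(-5/2)

Require ∫ |χ|² dx = 1 over the whole domain.
With ∫₀^∞ x^4 e^(−αx) dx = 4!/α^5, carrying out the integral gives A² · 3·a^5/4.
Hence A² = 1/[3·a^5/4].
Substituting a = 1.319 gives A² = 0.33398, so A = 0.57791.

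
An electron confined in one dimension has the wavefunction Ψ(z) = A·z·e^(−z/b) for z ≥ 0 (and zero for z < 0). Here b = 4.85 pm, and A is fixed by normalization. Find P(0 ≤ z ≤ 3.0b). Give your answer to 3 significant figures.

P ≈ 0.938

|Ψ|² is the probability density, so P = ∫_{0}^{3.0b} |Ψ|² dz.
The normalization integral ∫|Ψ|²dz over the whole domain equals b^3/4·A², and A² cancels in the ratio.
In terms of u = z/b (A² and the length scale cancel between numerator and denominator), P = [∫_{0}^{3.0} u^2·e^(-2·u) du] / [∫_{0}^{∞} u^2·e^(-2·u) du].
With ∫ u^2·e^(-2·u) du = -(2·u^2 + 2·u + 1)·e^(-2·u)/4 + C, the region integral is 1/4 - 25·e^(-6)/4 and the full one is 1/4.
Evaluating gives P = 0.9380.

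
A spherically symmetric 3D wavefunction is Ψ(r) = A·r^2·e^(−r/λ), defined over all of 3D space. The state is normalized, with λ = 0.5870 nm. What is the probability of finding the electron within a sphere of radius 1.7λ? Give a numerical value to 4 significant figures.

P ≈ 0.05785

With dV = 4πr²dr, the probability is ∫|Ψ|² dV over r ≤ 1.7λ.
The full normalization integral is A²·[45·π·λ^7/2] = 1, fixing A².
Let u = r/λ; then A², 4π and the length scale all cancel, so P = ∫_{0}^{1.7} u^6·e^(-2·u) du ÷ ∫_{0}^{∞} u^6·e^(-2·u) du.
With ∫ u^6·e^(-2·u) du = -(4·u^6 + 12·u^5 + 30·u^4 + 60·u^3 + 90·u^2 + 90·u + 45)·e^(-2·u)/8 + C, the region integral is ≈ 0.325424 and the full one is 45/8.
Taking the ratio yields P = 0.057853.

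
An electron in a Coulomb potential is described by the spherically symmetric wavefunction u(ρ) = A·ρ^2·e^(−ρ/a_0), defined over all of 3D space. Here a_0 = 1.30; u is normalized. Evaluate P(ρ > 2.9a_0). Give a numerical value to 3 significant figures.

P ≈ 0.638

With dV = 4πρ²dρ, the probability is ∫|u|² dV over ρ > 2.9a_0.
A² is fixed by ∫₀^∞ 4πρ²|u|² dρ = 1, i.e. A² = (45·π·a_0^7/2)^(−1).
Let t = ρ/a_0; then A², 4π and the length scale all cancel, so P = ∫_{2.9}^{∞} t^6·e^(-2·t) dt ÷ ∫_{0}^{∞} t^6·e^(-2·t) dt.
Using ∫ t^6·e^(-2·t) dt = -(4·t^6 + 12·t^5 + 30·t^4 + 60·t^3 + 90·t^2 + 90·t + 45)·e^(-2·t)/8, the numerator is ≈ 3.5910 and the denominator is 45/8.
The region integral divided by the full integral gives P = 0.6384.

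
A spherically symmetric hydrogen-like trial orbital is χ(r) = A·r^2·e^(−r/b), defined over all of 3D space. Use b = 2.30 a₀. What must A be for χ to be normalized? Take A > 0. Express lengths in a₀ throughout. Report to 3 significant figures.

A ≈ 0.00645 a₀^(-7/2)

We need A² ∫|f|² 4πr² dr = 1, taking the integral from 0 to ∞.
Recall ∫₀^∞ r^m e^(−r/β) dr = m!·β^(m+1), with χ = A·r^2·e^(−r/b), the integral evaluates to A²·[45·π·b^7/2].
So A² = (45·π·b^7/2)^(−1).
Substituting b = 2.30 gives A² = 0.00004155, so A = 0.006446.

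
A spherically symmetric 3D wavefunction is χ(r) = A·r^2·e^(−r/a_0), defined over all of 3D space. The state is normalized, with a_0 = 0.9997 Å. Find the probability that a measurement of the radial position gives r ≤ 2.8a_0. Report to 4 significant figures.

P ≈ 0.3297

P = ∫ |χ|² 4πr² dr over r ≤ 2.8a_0.
A² is fixed by ∫₀^∞ 4πr²|χ|² dr = 1, i.e. A² = (45·π·a_0^7/2)^(−1).
Substituting u = r/a_0, A², 4π and the length scale all cancel in the ratio: P = ∫_{0}^{2.8} u^6·e^(-2·u) du / ∫_{0}^{∞} u^6·e^(-2·u) du.
An antiderivative of u^6·e^(-2·u) is -(4·u^6 + 12·u^5 + 30·u^4 + 60·u^3 + 90·u^2 + 90·u + 45)·e^(-2·u)/8; evaluating from 0 to 2.8 gives ≈ 1.85480, while the full integral is 45/8.
This evaluates to P = 0.32974.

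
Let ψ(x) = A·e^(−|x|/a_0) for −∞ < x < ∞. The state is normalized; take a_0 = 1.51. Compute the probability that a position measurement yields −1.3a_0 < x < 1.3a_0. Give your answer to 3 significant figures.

P = ∫_{−1.3a_0}^{1.3a_0} |ψ(x)|² dx.
The normalization integral ∫|ψ|²dx over the whole domain equals a_0·A², and A² cancels in the ratio.
By symmetry take twice the x ≥ 0 contribution in numerator and denominator; the 2's cancel. In terms of u = x/a_0 (A² and the length scale cancel between numerator and denominator), P = [∫_{0}^{1.3} e^(-2·u) du] / [∫_{0}^{∞} e^(-2·u) du].
An antiderivative of e^(-2·u) is -e^(-2·u)/2; evaluating from 0 to 1.3 gives 1/2 - e^(-13/5)/2, while the full integral is 1/2.
This works out to P = 0.9257.

P ≈ 0.926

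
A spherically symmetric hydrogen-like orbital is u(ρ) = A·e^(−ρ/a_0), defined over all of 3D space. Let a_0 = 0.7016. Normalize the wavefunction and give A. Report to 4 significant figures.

A ≈ 0.9600

Require ∫ |u|² 4πρ² dρ = 1 over the whole domain.
Recall ∫₀^∞ ρ^m e^(−ρ/β) dρ = m!·β^(m+1), with u = A·e^(−ρ/a_0), the integral evaluates to A²·[π·a_0^3].
Setting this equal to 1 gives A² = 1/(π·a_0^3).
Plugging in a_0 = 0.7016 yields A = 0.96004.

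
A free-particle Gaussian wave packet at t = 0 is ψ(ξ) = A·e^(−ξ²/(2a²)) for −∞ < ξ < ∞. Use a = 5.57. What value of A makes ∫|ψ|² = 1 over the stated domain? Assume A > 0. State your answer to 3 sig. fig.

We need A² ∫|f|² dξ = 1, taking the integral from −∞ to ∞.
Differentiating ∫e^(−αξ²) dξ = √(π/α) under α to get the higher moments, with ψ = A·e^(−ξ²/(2a²)), the integral evaluates to A²·[√(π)·a].
With a = 5.57: A² = 0.1013 and A = 0.3183.

A ≈ 0.318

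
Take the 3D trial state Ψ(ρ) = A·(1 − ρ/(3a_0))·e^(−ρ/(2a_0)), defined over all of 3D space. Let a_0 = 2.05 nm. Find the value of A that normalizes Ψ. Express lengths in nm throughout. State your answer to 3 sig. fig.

Require ∫ |Ψ|² 4πρ² dρ = 1 over the whole domain.
(Spherical symmetry: dV = 4πρ² dρ.)
Carrying out the integral gives A² · 8·π·a_0^3/3.
Hence A² = 1/[8·π·a_0^3/3].
With a_0 = 2.05: A² = 0.01386 and A = 0.1177.

A ≈ 0.118 nm^(-3/2)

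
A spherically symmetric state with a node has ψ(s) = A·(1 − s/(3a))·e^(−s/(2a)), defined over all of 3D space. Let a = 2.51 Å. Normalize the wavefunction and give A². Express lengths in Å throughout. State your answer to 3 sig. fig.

We need A² ∫|f|² 4πs² ds = 1, taking the integral from 0 to ∞.
The angular integral contributes 4π, leaving ∫₀^∞ s²|ψ|² ds.
Using ∫₀^∞ sⁿ e^(−αs) ds = n!/αⁿ⁺¹, ∫|ψ|² 4πs² ds = A²·(8·π·a^3/3).
So A² = (8·π·a^3/3)^(−1).
Plugging in a = 2.51 yields A = 0.08688.

A^2 ≈ 0.00755 Å^(-3)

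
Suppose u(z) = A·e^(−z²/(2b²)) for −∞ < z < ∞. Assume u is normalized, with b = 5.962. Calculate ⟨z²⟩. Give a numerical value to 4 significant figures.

⟨z^2⟩ ≈ 17.77

The expectation value is the |u|²-weighted average of z^2: ∫ z^2|u|² dz.
Since the A² factors cancel between numerator and denominator, ⟨z²⟩ = b^2/2.
With b = 5.962, ⟨z^2⟩ = 17.773.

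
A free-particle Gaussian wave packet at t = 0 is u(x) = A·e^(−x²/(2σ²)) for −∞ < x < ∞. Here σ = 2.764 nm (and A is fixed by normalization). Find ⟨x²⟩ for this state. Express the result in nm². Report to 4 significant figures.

By definition ⟨x²⟩ = ∫ x^2 |u(x)|² dx.
Since the A² factors cancel between numerator and denominator, ⟨x²⟩ = σ^2/2.
Putting σ = 2.764 gives 3.8198.

⟨x^2⟩ ≈ 3.820 nm^2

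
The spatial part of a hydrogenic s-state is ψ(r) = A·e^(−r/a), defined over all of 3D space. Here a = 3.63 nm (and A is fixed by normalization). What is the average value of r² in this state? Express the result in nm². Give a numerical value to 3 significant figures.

By definition ⟨r²⟩ = ∫ r^2 |ψ(r)|² 4πr² dr.
Using ∫₀^∞ rⁿ e^(−αr) dr = n!/αⁿ⁺¹, the ratio of the moment integral to the normalization integral gives ⟨r²⟩ = 3·a^2.
With a = 3.63, ⟨r^2⟩ = 39.53.

⟨r^2⟩ ≈ 39.5 nm^2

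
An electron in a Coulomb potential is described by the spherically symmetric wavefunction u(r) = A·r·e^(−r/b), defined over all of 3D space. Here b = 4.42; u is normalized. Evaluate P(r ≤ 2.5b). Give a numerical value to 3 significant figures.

With dV = 4πr²dr, the probability is ∫|u|² dV over r ≤ 2.5b.
The full normalization integral is A²·[3·π·b^5] = 1, fixing A².
Let t = r/b; then A², 4π and the length scale all cancel, so P = ∫_{0}^{2.5} t^4·e^(-2·t) dt ÷ ∫_{0}^{∞} t^4·e^(-2·t) dt.
An antiderivative of t^4·e^(-2·t) is -(t^4/2 + t^3 + 3·t^2/2 + 3·t/2 + 3/4)·e^(-2·t); evaluating from 0 to 2.5 gives 3/4 - 1569·e^(-5)/32, while the full integral is 3/4.
The region integral divided by the full integral gives P = 0.5595.

P ≈ 0.560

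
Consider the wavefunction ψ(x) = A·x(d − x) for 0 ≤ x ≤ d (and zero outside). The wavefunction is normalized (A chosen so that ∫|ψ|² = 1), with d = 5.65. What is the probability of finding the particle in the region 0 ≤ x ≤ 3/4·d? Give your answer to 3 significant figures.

P ≈ 0.896

The probability is P = ∫ |ψ|² dx over [0, 3/4·d].
Since A² = 1/(d^5/30), this is the region integral divided by the full normalization integral.
In terms of u = x/d (A² and the length scale cancel between numerator and denominator), P = [∫_{0}^{3/4} u^2·(1 - u)^2 du] / [∫_{0}^{1} u^2·(1 - u)^2 du].
An antiderivative of u^2·(1 - u)^2 is u^3·(6·u^2 - 15·u + 10)/30; evaluating from 0 to 3/4 gives 153/5120, while the full integral is 1/30.
The result is P = 459/512.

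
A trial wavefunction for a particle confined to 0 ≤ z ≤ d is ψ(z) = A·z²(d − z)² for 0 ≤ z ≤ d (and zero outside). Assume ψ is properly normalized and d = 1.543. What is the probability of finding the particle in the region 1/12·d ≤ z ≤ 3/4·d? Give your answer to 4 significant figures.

P ≈ 0.9507

|ψ|² is the probability density, so P = ∫_{1/12·d}^{3/4·d} |ψ|² dz.
Since A² = 1/(d^9/630), this is the region integral divided by the full normalization integral.
Let u = z/d; then A² and the length scale cancel, so P = ∫_{1/12}^{3/4} u^4·(1 - u)^4 du ÷ ∫_{0}^{1} u^4·(1 - u)^4 du.
Using ∫ u^4·(1 - u)^4 du = u^5·(70·u^4 - 315·u^3 + 540·u^2 - 420·u + 126)/630, the numerator is ≈ 0.00150904 and the denominator is 1/630.
This works out to P = 0.95069.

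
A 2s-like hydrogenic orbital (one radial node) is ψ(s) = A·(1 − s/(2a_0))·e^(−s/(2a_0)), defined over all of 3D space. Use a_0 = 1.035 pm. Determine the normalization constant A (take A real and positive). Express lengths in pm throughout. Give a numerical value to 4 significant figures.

Require ∫ |ψ|² 4πs² ds = 1 over the whole domain.
The angular integral contributes 4π, leaving ∫₀^∞ s²|ψ|² ds.
With ∫₀^∞ s^4 e^(−αs) ds = 4!/α^5, the integral (without the A² prefactor) comes out to 8·π·a_0^3.
With a_0 = 1.035: A² = 0.035887 and A = 0.18944.

A ≈ 0.1894 pm^(-3/2)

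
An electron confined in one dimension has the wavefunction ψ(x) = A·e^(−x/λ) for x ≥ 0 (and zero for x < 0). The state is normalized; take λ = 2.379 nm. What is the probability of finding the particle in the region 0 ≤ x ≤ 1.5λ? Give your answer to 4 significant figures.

P ≈ 0.9502

P = ∫_{0}^{1.5λ} |ψ(x)|² dx.
The normalization integral ∫|ψ|²dx over the whole domain equals λ/2·A², and A² cancels in the ratio.
Let u = x/λ; then A² and the length scale cancel, so P = ∫_{0}^{1.5} e^(-2·u) du ÷ ∫_{0}^{∞} e^(-2·u) du.
An antiderivative of e^(-2·u) is -e^(-2·u)/2; evaluating from 0 to 1.5 gives 1/2 - e^(-3)/2, while the full integral is 1/2.
Taking the ratio, P = 0.95021.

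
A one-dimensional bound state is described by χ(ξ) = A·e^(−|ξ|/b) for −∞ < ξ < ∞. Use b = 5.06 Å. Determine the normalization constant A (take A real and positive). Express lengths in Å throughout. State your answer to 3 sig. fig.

A ≈ 0.445 Å^(-1/2)

Normalization requires ∫|χ|² dξ = 1, integrated from −∞ to ∞.
Using ∫₀^∞ ξⁿ e^(−αξ) dξ = n!/αⁿ⁺¹, carrying out the integral gives A² · b.
So A² = (b)^(−1).
With b = 5.06: A² = 0.1976 and A = 0.4446.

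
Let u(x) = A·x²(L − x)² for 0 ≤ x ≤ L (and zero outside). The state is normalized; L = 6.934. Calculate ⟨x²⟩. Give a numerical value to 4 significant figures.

⟨x^2⟩ ≈ 13.11

By definition ⟨x²⟩ = ∫ x^2 |u(x)|² dx.
Evaluating both integrals, ⟨x²⟩ = 3·L^2/11.
With L = 6.934, ⟨x^2⟩ = 13.113.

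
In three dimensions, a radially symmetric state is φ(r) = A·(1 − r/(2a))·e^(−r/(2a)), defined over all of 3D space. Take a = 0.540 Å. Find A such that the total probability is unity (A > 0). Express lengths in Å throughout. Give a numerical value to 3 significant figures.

We need A² ∫|f|² 4πr² dr = 1, taking the integral from 0 to ∞.
The angular integral contributes 4π, leaving ∫₀^∞ r²|φ|² dr.
Carrying out the integral gives A² · 8·π·a^3.
So A² = (8·π·a^3)^(−1).
With a = 0.540: A² = 0.2527 and A = 0.5027.

A ≈ 0.503 Å^(-3/2)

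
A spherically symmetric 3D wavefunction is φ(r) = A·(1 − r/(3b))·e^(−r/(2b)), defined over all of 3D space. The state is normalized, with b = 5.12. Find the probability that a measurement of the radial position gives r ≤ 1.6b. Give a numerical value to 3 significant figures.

P = ∫ |φ|² 4πr² dr over r ≤ 1.6b.
Normalization gives A² = 1/(8·π·b^3/3).
Let u = r/b; then A², 4π and the length scale all cancel, so P = ∫_{0}^{1.6} u^2·(1 - u/3)^2·e^(-u) du ÷ ∫_{0}^{∞} u^2·(1 - u/3)^2·e^(-u) du.
With ∫ u^2·(1 - u/3)^2·e^(-u) du = (-u^4 + 2·u^3 - 3·u^2 - 6·u - 6)·e^(-u)/9 + C, the region integral is ≈ 0.18118 and the full one is 2/3.
This evaluates to P = 0.2718.

P ≈ 0.272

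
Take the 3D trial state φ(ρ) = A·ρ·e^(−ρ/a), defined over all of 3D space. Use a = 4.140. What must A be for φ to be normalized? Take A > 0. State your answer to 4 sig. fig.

Normalization requires ∫|φ|² 4πρ² dρ = 1, integrated from 0 to ∞.
With ∫₀^∞ ρ^4 e^(−αρ) dρ = 4!/α^5, the integral (without the A² prefactor) comes out to 3·π·a^5.
Setting this equal to 1 gives A² = 1/(3·π·a^5).
Substituting a = 4.140 gives A² = 0.000087242, so A = 0.0093404.

A ≈ 0.009340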